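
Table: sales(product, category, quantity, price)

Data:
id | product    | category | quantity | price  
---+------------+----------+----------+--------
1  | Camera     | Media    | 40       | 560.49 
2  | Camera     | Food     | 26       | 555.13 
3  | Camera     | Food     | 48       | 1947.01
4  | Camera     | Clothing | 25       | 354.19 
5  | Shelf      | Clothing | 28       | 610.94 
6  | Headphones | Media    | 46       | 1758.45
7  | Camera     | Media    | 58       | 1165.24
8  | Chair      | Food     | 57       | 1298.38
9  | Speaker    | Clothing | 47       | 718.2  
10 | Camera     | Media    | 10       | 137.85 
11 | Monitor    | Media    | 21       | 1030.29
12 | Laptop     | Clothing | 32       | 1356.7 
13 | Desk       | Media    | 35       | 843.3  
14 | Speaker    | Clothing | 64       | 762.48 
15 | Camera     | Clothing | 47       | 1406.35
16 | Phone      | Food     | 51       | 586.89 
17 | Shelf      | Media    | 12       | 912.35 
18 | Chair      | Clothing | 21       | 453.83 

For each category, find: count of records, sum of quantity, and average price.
SELECT category,
       COUNT(*) as cnt,
       SUM(quantity) as total_quantity,
       AVG(price) as avg_price
FROM sales
GROUP BY category

Result:
  Clothing: 7 records, 264 total quantity, 808.96 avg price
  Food: 4 records, 182 total quantity, 1096.85 avg price
  Media: 7 records, 222 total quantity, 915.42 avg price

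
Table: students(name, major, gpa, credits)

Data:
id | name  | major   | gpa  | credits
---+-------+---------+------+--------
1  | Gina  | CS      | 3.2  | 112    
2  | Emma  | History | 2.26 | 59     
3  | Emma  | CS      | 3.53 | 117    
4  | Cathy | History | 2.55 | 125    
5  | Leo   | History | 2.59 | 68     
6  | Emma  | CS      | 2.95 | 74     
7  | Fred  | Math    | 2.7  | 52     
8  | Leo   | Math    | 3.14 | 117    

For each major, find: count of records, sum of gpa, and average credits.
SELECT major,
       COUNT(*) as cnt,
       SUM(gpa) as total_gpa,
       AVG(credits) as avg_credits
FROM students
GROUP BY major

Result:
  CS: 3 records, 9.68 total gpa, 101.00 avg credits
  History: 3 records, 7.40 total gpa, 84.00 avg credits
  Math: 2 records, 5.84 total gpa, 84.50 avg credits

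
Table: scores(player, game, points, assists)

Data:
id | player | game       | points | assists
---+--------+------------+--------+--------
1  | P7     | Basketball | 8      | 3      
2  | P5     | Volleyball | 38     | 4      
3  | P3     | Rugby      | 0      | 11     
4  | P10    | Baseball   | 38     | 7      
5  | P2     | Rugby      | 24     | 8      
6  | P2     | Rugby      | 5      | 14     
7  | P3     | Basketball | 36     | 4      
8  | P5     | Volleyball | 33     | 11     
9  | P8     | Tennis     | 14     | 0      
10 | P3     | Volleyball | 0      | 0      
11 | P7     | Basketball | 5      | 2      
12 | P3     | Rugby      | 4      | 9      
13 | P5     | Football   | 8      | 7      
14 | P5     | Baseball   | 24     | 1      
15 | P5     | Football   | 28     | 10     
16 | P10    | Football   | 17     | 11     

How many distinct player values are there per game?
SELECT game, COUNT(DISTINCT player)
FROM scores
GROUP BY game

Result:
  Baseball: 2 distinct
  Basketball: 2 distinct
  Football: 2 distinct
  Rugby: 2 distinct
  Tennis: 1 distinct
  Volleyball: 2 distinct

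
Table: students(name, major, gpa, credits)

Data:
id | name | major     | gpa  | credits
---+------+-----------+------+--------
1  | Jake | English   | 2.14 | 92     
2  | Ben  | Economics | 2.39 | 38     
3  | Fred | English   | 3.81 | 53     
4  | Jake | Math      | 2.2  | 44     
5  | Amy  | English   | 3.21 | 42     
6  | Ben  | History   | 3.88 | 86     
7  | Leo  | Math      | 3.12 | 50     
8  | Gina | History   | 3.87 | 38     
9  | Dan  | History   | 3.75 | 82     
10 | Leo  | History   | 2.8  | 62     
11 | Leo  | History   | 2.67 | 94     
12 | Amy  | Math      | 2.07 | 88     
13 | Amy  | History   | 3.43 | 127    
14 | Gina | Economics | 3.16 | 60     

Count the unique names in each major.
SELECT major, COUNT(DISTINCT name)
FROM students
GROUP BY major

Result:
  Economics: 2 distinct
  English: 3 distinct
  History: 5 distinct
  Math: 3 distinct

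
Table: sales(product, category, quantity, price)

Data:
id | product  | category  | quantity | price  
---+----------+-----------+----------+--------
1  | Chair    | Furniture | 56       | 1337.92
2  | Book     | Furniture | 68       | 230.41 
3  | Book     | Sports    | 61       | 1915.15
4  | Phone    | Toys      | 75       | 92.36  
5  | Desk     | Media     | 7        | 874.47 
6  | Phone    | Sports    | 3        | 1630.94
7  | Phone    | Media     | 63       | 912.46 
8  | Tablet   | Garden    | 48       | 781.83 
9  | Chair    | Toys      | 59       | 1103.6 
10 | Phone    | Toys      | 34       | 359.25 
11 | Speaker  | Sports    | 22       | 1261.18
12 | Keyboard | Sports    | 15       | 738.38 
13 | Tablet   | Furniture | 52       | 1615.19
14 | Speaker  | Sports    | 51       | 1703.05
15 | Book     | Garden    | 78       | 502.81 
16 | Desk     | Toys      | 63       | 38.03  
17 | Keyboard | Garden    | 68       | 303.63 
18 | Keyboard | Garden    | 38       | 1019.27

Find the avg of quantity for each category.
SELECT category, AVG(quantity) as result
FROM sales
GROUP BY category

Result:
  Furniture: 58.67
  Garden: 58.00
  Media: 35.00
  Sports: 30.40
  Toys: 57.75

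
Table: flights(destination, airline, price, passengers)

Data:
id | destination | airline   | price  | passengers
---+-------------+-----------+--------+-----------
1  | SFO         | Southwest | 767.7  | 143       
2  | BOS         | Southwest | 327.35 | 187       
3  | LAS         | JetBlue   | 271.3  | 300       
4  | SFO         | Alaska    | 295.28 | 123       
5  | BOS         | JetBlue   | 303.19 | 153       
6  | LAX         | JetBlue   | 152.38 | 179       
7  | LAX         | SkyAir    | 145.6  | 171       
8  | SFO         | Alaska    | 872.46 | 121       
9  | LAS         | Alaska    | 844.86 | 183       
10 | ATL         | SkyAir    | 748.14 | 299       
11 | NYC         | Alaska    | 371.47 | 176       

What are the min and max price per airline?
SELECT airline, MIN(price), MAX(price)
FROM flights
GROUP BY airline

Result:
  Alaska: min=295.28, max=872.46
  JetBlue: min=152.38, max=303.19
  SkyAir: min=145.60, max=748.14
  Southwest: min=327.35, max=767.70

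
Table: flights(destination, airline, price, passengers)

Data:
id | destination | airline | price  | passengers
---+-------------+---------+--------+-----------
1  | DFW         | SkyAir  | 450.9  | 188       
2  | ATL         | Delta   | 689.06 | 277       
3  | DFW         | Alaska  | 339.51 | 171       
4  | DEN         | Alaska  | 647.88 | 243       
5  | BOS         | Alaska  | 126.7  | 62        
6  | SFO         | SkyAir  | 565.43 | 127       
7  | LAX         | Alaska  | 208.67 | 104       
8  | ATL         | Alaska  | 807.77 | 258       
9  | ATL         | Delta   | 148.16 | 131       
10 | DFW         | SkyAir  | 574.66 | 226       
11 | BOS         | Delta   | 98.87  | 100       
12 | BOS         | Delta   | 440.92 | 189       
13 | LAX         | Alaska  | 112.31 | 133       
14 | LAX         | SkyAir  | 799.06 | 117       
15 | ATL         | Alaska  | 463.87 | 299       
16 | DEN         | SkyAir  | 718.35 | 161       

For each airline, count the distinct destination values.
SELECT airline, COUNT(DISTINCT destination)
FROM flights
GROUP BY airline

Result:
  Alaska: 5 distinct
  Delta: 2 distinct
  SkyAir: 4 distinct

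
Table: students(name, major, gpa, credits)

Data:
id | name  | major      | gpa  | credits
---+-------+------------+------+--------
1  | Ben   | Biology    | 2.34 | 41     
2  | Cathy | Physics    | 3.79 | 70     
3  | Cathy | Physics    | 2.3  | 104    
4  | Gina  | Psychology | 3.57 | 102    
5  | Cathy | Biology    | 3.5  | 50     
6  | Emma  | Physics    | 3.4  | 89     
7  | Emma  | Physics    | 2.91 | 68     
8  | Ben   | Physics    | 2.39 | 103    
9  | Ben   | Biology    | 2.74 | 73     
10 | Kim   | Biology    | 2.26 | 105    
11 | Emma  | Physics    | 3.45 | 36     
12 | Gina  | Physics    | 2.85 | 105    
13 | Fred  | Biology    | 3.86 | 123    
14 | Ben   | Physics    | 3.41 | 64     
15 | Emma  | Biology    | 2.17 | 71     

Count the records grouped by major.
SELECT major, COUNT(*) as count
FROM students
GROUP BY major

Result:
  Biology: 6
  Physics: 8
  Psychology: 1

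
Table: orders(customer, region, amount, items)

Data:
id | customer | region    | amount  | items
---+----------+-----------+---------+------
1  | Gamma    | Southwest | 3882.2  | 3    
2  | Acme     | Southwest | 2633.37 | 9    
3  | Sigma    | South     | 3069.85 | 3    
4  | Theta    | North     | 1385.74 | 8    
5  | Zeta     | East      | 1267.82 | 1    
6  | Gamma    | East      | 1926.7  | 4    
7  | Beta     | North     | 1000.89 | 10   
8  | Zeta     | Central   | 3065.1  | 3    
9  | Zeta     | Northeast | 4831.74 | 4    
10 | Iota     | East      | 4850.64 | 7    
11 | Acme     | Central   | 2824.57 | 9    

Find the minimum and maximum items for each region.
SELECT region, MIN(items), MAX(items)
FROM orders
GROUP BY region

Result:
  Central: min=3, max=9
  East: min=1, max=7
  North: min=8, max=10
  Northeast: min=4, max=4
  South: min=3, max=3
  Southwest: min=3, max=9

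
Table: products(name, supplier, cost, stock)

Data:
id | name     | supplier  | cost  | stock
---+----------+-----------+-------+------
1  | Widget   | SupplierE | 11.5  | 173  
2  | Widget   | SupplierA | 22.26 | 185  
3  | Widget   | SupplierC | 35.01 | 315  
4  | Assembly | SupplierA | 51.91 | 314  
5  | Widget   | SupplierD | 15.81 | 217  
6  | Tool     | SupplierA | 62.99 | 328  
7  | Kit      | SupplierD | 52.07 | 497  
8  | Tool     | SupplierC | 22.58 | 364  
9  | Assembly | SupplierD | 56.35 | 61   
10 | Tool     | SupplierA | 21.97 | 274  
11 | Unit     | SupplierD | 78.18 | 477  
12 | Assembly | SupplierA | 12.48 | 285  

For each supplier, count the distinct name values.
SELECT supplier, COUNT(DISTINCT name)
FROM products
GROUP BY supplier

Result:
  SupplierA: 3 distinct
  SupplierC: 2 distinct
  SupplierD: 4 distinct
  SupplierE: 1 distinct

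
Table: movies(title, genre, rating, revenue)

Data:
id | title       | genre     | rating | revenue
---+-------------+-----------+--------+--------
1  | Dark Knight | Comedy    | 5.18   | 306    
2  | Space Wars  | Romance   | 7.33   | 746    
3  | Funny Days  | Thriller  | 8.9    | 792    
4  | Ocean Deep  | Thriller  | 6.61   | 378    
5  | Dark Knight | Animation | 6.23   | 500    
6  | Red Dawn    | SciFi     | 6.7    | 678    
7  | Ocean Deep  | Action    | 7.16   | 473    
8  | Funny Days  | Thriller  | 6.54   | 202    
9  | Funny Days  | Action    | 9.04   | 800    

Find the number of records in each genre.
SELECT genre, COUNT(*) as count
FROM movies
GROUP BY genre

Result:
  Action: 2
  Animation: 1
  Comedy: 1
  Romance: 1
  SciFi: 1
  Thriller: 3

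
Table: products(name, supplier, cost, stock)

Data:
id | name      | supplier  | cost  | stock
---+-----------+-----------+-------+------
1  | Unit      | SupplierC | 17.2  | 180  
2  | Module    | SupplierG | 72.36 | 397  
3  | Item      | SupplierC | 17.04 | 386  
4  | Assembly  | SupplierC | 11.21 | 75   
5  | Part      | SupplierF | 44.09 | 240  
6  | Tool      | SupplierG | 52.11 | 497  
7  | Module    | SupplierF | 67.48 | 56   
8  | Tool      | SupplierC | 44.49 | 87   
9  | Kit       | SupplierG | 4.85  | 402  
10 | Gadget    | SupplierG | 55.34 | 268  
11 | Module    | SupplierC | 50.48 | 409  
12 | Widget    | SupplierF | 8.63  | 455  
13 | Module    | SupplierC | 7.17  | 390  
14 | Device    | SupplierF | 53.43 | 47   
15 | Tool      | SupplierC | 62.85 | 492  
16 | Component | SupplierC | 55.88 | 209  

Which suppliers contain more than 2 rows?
SELECT supplier, COUNT(*) as cnt
FROM products
GROUP BY supplier
HAVING COUNT(*) > 2

Result:
  SupplierC: 8
  SupplierF: 4
  SupplierG: 4

Note: HAVING filters groups after aggregation, WHERE filters rows before.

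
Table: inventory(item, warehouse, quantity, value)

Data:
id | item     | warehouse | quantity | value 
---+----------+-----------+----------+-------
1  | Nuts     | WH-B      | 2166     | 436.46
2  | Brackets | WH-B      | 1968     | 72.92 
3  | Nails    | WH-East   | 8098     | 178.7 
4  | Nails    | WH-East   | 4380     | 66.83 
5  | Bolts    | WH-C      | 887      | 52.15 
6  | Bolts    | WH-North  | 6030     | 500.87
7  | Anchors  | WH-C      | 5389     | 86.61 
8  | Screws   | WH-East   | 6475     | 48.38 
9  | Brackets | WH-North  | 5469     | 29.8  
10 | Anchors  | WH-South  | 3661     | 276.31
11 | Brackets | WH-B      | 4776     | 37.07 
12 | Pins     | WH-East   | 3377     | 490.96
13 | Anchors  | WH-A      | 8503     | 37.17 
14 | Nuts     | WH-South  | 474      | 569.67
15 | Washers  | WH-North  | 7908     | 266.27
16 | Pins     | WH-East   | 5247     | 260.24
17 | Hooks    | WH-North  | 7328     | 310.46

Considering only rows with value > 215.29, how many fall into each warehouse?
SELECT warehouse, COUNT(*)
FROM inventory
WHERE value > 215.29
GROUP BY warehouse

Note: WHERE filters rows before grouping.

Result:
  WH-B: 1
  WH-East: 2
  WH-North: 3
  WH-South: 2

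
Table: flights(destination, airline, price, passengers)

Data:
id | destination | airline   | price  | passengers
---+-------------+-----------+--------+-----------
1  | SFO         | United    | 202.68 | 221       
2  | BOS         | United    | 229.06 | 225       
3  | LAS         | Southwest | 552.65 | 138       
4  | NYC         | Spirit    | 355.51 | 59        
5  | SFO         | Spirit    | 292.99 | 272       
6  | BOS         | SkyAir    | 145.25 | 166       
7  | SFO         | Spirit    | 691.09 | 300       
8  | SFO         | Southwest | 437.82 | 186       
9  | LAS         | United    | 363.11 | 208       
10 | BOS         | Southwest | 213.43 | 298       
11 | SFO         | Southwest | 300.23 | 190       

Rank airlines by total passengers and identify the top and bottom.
SELECT airline, SUM(passengers)
FROM flights
GROUP BY airline
ORDER BY SUM(passengers)

All groups:
  SkyAir: 166
  Spirit: 631
  United: 654
  Southwest: 812

Highest: Southwest (812)
Lowest: SkyAir (166)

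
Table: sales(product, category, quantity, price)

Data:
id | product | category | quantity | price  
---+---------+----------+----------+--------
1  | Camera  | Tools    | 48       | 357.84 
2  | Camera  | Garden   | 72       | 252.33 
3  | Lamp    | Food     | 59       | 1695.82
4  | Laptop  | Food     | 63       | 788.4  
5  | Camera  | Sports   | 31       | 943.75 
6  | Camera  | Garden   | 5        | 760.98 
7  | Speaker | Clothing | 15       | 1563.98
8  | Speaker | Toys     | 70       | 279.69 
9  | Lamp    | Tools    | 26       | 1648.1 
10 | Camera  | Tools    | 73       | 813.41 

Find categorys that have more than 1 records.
SELECT category, COUNT(*) as cnt
FROM sales
GROUP BY category
HAVING COUNT(*) > 1

Result:
  Food: 2
  Garden: 2
  Tools: 3

Note: HAVING filters groups after aggregation, WHERE filters rows before.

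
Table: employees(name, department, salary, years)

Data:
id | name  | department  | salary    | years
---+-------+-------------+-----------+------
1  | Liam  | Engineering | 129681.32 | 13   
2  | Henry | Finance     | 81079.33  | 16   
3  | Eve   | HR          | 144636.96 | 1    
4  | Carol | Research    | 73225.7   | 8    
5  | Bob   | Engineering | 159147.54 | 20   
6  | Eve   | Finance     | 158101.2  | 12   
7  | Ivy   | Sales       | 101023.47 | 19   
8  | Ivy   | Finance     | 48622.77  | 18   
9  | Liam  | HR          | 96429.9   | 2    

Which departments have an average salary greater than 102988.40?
SELECT department, AVG(salary)
FROM employees
GROUP BY department
HAVING AVG(salary) > 102988.40

Result:
  Engineering: avg=144414.43
  HR: avg=120533.43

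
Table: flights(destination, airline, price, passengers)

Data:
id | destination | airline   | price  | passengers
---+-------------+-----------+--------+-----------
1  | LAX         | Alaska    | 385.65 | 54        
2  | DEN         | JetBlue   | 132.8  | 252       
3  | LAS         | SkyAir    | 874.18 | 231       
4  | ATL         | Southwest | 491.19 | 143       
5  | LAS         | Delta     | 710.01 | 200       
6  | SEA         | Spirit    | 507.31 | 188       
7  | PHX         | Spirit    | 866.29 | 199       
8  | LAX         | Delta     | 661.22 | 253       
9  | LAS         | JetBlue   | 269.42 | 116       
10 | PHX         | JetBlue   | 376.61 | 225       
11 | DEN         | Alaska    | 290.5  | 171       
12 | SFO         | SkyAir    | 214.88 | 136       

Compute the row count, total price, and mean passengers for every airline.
SELECT airline,
       COUNT(*) as cnt,
       SUM(price) as total_price,
       AVG(passengers) as avg_passengers
FROM flights
GROUP BY airline

Result:
  Alaska: 2 records, 676.15 total price, 112.50 avg passengers
  Delta: 2 records, 1371.23 total price, 226.50 avg passengers
  JetBlue: 3 records, 778.83 total price, 197.67 avg passengers
  SkyAir: 2 records, 1089.06 total price, 183.50 avg passengers
  Southwest: 1 records, 491.19 total price, 143.00 avg passengers
  Spirit: 2 records, 1373.60 total price, 193.50 avg passengers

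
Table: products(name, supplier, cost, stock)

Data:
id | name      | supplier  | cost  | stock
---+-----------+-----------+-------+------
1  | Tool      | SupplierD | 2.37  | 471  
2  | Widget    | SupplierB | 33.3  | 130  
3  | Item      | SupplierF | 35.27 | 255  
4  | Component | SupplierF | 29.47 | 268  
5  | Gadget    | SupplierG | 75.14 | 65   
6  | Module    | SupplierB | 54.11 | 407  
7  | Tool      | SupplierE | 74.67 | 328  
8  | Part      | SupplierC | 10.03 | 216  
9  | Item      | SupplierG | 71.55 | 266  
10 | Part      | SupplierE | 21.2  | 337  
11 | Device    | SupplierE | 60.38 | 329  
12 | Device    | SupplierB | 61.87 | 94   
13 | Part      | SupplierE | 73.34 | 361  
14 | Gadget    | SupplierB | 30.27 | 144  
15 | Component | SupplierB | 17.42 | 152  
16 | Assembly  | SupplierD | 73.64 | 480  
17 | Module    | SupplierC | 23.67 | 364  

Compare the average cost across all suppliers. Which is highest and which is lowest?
SELECT supplier, AVG(cost)
FROM products
GROUP BY supplier
ORDER BY AVG(cost)

All groups:
  SupplierC: 16.85
  SupplierF: 32.37
  SupplierD: 38.01
  SupplierB: 39.39
  SupplierE: 57.40
  SupplierG: 73.35

Highest: SupplierG (73.35)
Lowest: SupplierC (16.85)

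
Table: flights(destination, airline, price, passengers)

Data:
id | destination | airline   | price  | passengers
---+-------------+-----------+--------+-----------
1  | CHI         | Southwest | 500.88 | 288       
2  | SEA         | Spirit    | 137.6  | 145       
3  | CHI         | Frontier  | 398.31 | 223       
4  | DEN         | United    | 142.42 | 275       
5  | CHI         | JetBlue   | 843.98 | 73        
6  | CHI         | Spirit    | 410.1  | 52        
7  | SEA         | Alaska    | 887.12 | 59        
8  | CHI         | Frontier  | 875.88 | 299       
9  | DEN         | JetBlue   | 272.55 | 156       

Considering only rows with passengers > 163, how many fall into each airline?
SELECT airline, COUNT(*)
FROM flights
WHERE passengers > 163
GROUP BY airline

Note: WHERE filters rows before grouping.

Result:
  Frontier: 2
  Southwest: 1
  United: 1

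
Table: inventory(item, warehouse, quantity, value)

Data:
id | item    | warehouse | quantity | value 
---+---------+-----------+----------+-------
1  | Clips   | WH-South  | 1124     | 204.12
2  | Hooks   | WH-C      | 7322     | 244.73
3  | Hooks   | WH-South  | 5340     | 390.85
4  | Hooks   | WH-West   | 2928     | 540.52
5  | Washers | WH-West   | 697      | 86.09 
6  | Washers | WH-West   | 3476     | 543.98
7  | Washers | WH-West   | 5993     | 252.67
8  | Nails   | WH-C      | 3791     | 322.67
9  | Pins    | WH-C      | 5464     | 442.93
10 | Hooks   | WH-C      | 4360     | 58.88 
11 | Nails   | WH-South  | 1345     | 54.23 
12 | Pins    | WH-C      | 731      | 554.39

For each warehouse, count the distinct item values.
SELECT warehouse, COUNT(DISTINCT item)
FROM inventory
GROUP BY warehouse

Result:
  WH-C: 3 distinct
  WH-South: 3 distinct
  WH-West: 2 distinct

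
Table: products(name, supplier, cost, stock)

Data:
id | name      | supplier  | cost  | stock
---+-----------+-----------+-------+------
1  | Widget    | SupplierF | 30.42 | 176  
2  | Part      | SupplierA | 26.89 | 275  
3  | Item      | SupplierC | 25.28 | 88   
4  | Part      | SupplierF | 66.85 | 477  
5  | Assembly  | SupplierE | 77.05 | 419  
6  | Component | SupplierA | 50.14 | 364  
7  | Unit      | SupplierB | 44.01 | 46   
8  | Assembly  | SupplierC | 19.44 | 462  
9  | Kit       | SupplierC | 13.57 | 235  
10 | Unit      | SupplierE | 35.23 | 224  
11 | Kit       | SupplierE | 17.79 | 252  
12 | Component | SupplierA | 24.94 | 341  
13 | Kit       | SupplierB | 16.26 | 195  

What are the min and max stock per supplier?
SELECT supplier, MIN(stock), MAX(stock)
FROM products
GROUP BY supplier

Result:
  SupplierA: min=275, max=364
  SupplierB: min=46, max=195
  SupplierC: min=88, max=462
  SupplierE: min=224, max=419
  SupplierF: min=176, max=477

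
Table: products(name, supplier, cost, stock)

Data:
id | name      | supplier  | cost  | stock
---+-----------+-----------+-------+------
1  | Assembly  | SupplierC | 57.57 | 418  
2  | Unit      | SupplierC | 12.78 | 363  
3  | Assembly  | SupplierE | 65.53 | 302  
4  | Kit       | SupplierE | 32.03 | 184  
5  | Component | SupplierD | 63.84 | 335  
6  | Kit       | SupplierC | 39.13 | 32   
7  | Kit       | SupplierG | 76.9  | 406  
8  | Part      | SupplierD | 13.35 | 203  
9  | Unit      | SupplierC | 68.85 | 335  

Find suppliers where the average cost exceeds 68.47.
SELECT supplier, AVG(cost)
FROM products
GROUP BY supplier
HAVING AVG(cost) > 68.47

Result:
  SupplierG: avg=76.90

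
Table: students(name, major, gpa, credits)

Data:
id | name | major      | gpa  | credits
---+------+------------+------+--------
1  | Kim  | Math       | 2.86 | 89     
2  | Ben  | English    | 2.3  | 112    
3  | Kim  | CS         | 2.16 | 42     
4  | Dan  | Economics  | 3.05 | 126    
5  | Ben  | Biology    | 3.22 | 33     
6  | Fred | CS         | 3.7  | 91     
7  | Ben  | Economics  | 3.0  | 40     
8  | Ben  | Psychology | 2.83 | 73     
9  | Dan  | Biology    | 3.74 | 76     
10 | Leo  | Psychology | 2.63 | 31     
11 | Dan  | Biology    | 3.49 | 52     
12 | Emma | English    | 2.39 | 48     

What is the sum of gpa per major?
SELECT major, SUM(gpa) as result
FROM students
GROUP BY major

Result:
  Biology: 10.45
  CS: 5.86
  Economics: 6.05
  English: 4.69
  Math: 2.86
  Psychology: 5.46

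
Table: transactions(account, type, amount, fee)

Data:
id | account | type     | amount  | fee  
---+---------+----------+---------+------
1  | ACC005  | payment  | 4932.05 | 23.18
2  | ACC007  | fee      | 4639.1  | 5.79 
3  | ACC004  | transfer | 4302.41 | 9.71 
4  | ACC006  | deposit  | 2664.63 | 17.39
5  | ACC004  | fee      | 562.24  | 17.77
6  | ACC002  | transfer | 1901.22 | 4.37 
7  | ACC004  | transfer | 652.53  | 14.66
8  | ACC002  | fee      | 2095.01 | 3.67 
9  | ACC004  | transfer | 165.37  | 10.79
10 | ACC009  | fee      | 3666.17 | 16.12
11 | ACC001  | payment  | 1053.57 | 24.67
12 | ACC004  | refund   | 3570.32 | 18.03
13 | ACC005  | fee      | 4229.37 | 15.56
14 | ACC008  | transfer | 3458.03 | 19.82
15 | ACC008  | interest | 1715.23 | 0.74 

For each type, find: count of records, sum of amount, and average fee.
SELECT type,
       COUNT(*) as cnt,
       SUM(amount) as total_amount,
       AVG(fee) as avg_fee
FROM transactions
GROUP BY type

Result:
  deposit: 1 records, 2664.63 total amount, 17.39 avg fee
  fee: 5 records, 15191.89 total amount, 11.78 avg fee
  interest: 1 records, 1715.23 total amount, 0.74 avg fee
  payment: 2 records, 5985.62 total amount, 23.93 avg fee
  refund: 1 records, 3570.32 total amount, 18.03 avg fee
  transfer: 5 records, 10479.56 total amount, 11.87 avg fee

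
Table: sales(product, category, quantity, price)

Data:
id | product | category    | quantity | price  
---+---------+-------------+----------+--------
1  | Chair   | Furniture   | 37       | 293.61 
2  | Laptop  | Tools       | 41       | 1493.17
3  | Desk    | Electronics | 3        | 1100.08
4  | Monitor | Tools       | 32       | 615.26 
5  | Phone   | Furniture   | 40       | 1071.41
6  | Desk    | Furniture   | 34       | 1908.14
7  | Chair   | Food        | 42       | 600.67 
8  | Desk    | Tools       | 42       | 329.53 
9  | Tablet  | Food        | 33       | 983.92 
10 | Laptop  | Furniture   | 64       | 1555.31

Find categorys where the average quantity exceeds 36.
SELECT category, AVG(quantity)
FROM sales
GROUP BY category
HAVING AVG(quantity) > 36

Result:
  Food: avg=37.50
  Furniture: avg=43.75
  Tools: avg=38.33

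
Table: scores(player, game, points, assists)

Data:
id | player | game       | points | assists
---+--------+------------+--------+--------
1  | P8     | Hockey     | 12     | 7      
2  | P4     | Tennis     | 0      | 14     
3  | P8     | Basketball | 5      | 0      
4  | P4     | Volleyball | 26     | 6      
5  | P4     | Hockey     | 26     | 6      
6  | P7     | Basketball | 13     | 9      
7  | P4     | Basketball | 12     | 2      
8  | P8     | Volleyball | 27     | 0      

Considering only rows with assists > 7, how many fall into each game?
SELECT game, COUNT(*)
FROM scores
WHERE assists > 7
GROUP BY game

Note: WHERE filters rows before grouping.

Result:
  Basketball: 1
  Tennis: 1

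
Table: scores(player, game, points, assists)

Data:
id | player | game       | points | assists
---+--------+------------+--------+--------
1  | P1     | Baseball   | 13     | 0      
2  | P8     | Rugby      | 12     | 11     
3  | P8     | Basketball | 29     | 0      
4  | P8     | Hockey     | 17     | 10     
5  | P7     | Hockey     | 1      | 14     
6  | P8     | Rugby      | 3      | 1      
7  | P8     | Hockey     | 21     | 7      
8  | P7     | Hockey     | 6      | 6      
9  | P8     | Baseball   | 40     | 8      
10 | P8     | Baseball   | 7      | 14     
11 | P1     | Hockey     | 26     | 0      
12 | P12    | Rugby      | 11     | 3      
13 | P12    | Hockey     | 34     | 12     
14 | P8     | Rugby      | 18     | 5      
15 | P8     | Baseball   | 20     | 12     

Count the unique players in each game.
SELECT game, COUNT(DISTINCT player)
FROM scores
GROUP BY game

Result:
  Baseball: 2 distinct
  Basketball: 1 distinct
  Hockey: 4 distinct
  Rugby: 2 distinct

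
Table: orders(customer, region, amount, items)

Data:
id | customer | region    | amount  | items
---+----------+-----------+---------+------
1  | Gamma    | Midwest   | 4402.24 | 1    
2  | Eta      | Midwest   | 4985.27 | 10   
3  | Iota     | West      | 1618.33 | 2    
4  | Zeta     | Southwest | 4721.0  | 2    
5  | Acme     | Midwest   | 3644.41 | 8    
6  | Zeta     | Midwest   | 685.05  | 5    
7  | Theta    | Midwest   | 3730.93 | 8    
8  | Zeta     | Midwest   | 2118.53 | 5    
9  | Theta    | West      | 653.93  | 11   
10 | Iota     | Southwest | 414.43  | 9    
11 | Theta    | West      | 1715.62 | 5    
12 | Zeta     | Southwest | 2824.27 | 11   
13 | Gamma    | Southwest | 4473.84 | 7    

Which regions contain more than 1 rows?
SELECT region, COUNT(*) as cnt
FROM orders
GROUP BY region
HAVING COUNT(*) > 1

Result:
  Midwest: 6
  Southwest: 4
  West: 3

Note: HAVING filters groups after aggregation, WHERE filters rows before.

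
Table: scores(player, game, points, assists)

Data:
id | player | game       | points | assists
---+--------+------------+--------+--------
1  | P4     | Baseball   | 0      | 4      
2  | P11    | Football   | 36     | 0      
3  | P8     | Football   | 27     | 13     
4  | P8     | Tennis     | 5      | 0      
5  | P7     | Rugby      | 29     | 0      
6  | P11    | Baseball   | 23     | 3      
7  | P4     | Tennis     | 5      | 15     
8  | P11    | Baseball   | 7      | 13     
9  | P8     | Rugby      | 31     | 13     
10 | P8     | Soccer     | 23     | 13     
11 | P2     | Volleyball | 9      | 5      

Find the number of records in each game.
SELECT game, COUNT(*) as count
FROM scores
GROUP BY game

Result:
  Baseball: 3
  Football: 2
  Rugby: 2
  Soccer: 1
  Tennis: 2
  Volleyball: 1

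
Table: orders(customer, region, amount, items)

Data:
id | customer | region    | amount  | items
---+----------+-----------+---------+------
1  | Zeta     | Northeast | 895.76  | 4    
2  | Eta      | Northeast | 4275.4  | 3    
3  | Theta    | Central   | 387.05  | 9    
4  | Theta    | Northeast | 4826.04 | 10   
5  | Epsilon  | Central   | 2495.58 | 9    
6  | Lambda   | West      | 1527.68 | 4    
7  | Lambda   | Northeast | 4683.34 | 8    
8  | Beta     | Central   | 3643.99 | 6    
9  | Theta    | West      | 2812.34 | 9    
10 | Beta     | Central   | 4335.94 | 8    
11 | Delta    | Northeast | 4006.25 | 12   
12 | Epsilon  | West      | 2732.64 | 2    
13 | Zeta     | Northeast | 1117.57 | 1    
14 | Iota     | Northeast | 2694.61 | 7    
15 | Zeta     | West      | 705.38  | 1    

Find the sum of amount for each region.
SELECT region, SUM(amount) as result
FROM orders
GROUP BY region

Result:
  Central: 10862.56
  Northeast: 22498.97
  West: 7778.04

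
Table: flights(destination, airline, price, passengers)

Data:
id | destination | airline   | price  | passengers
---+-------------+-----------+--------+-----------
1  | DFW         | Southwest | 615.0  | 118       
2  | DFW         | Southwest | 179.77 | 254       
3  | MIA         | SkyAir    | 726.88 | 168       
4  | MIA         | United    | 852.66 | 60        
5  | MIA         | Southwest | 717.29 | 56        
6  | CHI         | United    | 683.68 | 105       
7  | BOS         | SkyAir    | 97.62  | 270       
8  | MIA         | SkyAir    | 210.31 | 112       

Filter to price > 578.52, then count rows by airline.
SELECT airline, COUNT(*)
FROM flights
WHERE price > 578.52
GROUP BY airline

Note: WHERE filters rows before grouping.

Result:
  SkyAir: 1
  Southwest: 2
  United: 2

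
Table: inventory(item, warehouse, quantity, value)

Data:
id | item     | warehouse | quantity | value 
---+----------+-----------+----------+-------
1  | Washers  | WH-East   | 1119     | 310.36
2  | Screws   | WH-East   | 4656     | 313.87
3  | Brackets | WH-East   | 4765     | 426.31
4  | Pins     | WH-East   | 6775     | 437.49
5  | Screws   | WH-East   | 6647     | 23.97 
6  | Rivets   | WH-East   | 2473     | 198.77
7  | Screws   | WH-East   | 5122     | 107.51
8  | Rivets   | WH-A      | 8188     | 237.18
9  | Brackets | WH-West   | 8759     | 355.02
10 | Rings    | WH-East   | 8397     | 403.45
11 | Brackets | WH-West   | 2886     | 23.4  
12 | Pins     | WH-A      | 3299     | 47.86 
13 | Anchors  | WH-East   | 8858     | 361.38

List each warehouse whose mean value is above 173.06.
SELECT warehouse, AVG(value)
FROM inventory
GROUP BY warehouse
HAVING AVG(value) > 173.06

Result:
  WH-East: avg=287.01
  WH-West: avg=189.21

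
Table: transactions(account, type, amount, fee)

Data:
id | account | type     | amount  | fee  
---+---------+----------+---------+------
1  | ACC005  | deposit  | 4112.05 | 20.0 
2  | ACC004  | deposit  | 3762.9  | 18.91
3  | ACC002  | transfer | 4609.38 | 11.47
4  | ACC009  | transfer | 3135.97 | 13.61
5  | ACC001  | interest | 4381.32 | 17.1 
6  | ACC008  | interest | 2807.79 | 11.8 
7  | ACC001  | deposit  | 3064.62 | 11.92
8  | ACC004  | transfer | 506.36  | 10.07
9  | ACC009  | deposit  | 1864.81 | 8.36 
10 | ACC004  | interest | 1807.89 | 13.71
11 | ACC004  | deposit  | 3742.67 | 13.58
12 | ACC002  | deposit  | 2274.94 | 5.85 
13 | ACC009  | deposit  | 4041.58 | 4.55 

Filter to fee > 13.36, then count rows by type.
SELECT type, COUNT(*)
FROM transactions
WHERE fee > 13.36
GROUP BY type

Note: WHERE filters rows before grouping.

Result:
  deposit: 3
  interest: 2
  transfer: 1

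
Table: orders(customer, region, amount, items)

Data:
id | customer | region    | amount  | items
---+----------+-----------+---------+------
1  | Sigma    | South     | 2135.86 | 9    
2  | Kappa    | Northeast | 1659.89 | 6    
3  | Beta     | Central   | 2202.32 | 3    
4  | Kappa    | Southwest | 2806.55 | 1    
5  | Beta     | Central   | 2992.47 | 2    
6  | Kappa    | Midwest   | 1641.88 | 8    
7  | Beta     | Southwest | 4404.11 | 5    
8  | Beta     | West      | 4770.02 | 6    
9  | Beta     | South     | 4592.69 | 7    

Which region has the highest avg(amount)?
SELECT region, AVG(amount) as val
FROM orders
GROUP BY region
ORDER BY val DESC
LIMIT 1

Result: West with avg(amount) = 4770.02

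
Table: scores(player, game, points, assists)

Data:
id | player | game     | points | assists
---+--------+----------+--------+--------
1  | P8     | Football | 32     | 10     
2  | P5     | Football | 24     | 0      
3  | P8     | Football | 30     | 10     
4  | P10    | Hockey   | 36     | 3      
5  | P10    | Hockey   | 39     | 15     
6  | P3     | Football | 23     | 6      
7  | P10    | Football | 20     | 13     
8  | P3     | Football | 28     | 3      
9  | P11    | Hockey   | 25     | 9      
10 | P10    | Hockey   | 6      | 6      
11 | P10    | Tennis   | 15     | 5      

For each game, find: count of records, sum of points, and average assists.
SELECT game,
       COUNT(*) as cnt,
       SUM(points) as total_points,
       AVG(assists) as avg_assists
FROM scores
GROUP BY game

Result:
  Football: 6 records, 157 total points, 7.00 avg assists
  Hockey: 4 records, 106 total points, 8.25 avg assists
  Tennis: 1 records, 15 total points, 5.00 avg assists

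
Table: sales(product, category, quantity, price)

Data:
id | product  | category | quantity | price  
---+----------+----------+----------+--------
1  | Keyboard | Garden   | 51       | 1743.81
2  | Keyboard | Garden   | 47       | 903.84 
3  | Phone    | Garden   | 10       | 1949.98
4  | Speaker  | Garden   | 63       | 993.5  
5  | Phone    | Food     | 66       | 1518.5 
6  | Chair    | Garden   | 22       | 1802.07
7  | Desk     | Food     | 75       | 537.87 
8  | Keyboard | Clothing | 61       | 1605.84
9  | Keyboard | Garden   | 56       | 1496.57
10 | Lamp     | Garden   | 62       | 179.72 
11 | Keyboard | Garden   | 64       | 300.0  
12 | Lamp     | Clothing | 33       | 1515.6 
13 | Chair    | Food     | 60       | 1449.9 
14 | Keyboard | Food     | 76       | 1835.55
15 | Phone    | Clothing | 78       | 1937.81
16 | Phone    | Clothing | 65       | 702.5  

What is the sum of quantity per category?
SELECT category, SUM(quantity) as result
FROM sales
GROUP BY category

Result:
  Clothing: 237
  Food: 277
  Garden: 375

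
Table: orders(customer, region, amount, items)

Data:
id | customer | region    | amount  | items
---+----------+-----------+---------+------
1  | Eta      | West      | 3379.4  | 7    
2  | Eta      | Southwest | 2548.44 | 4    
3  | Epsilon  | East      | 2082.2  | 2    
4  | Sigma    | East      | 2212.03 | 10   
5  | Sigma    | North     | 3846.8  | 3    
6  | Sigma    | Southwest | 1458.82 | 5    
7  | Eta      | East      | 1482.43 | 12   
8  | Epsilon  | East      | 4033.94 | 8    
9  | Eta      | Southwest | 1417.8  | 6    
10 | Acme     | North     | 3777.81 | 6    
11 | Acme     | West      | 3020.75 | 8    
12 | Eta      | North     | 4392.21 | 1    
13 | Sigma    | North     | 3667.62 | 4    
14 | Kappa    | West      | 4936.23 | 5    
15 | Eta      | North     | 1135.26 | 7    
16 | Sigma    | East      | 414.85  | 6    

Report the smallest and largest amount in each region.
SELECT region, MIN(amount), MAX(amount)
FROM orders
GROUP BY region

Result:
  East: min=414.85, max=4033.94
  North: min=1135.26, max=4392.21
  Southwest: min=1417.80, max=2548.44
  West: min=3020.75, max=4936.23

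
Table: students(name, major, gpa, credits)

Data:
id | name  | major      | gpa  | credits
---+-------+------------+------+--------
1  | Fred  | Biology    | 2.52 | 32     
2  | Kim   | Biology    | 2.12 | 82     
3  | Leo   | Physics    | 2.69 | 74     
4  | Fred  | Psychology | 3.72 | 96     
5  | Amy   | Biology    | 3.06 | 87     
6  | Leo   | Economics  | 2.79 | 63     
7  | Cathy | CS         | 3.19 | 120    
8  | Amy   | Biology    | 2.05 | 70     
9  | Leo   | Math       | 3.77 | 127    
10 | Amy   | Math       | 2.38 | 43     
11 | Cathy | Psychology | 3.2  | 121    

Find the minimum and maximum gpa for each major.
SELECT major, MIN(gpa), MAX(gpa)
FROM students
GROUP BY major

Result:
  Biology: min=2.05, max=3.06
  CS: min=3.19, max=3.19
  Economics: min=2.79, max=2.79
  Math: min=2.38, max=3.77
  Physics: min=2.69, max=2.69
  Psychology: min=3.20, max=3.72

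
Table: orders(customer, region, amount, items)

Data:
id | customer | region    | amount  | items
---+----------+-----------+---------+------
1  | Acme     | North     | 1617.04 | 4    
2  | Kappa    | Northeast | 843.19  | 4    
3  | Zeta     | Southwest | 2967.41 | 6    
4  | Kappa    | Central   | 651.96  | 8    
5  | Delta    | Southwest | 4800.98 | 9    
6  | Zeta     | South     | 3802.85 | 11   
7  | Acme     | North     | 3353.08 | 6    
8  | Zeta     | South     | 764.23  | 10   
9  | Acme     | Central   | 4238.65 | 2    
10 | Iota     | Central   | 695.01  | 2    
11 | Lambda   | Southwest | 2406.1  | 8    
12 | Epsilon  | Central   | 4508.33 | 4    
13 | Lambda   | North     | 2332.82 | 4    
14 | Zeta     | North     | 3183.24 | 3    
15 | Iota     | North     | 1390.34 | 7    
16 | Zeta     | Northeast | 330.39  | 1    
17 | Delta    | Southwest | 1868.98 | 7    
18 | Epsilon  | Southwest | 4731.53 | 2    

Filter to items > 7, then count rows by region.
SELECT region, COUNT(*)
FROM orders
WHERE items > 7
GROUP BY region

Note: WHERE filters rows before grouping.

Result:
  Central: 1
  South: 2
  Southwest: 2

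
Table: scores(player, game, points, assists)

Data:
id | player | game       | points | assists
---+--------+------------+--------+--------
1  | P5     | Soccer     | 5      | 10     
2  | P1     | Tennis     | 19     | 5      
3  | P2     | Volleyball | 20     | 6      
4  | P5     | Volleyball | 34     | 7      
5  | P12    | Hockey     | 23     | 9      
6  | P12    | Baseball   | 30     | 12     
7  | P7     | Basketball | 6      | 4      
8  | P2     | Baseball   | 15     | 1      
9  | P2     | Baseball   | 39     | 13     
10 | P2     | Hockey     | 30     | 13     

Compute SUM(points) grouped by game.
SELECT game, SUM(points) as result
FROM scores
GROUP BY game

Result:
  Baseball: 84
  Basketball: 6
  Hockey: 53
  Soccer: 5
  Tennis: 19
  Volleyball: 54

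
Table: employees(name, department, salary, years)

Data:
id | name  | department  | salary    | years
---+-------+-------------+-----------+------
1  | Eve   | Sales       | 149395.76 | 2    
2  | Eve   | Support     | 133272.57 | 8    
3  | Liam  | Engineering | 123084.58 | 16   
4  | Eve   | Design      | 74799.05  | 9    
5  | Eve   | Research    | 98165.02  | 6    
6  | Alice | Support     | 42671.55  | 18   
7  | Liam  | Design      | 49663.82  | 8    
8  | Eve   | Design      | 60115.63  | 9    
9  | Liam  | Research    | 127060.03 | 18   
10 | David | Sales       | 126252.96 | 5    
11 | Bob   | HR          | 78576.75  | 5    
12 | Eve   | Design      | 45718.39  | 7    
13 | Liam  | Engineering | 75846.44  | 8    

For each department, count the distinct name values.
SELECT department, COUNT(DISTINCT name)
FROM employees
GROUP BY department

Result:
  Design: 2 distinct
  Engineering: 1 distinct
  HR: 1 distinct
  Research: 2 distinct
  Sales: 2 distinct
  Support: 2 distinct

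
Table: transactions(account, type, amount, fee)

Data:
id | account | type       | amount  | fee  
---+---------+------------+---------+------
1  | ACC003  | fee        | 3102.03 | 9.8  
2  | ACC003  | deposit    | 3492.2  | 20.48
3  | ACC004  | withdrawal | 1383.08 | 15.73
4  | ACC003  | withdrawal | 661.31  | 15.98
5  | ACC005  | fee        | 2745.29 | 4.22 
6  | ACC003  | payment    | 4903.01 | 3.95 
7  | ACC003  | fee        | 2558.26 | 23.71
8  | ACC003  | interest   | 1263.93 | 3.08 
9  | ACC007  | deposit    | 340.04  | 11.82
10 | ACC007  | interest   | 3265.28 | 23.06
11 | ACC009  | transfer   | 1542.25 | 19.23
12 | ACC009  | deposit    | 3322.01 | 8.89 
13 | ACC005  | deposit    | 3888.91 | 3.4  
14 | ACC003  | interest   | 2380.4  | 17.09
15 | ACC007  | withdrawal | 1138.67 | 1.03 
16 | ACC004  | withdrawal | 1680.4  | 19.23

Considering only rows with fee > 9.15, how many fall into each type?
SELECT type, COUNT(*)
FROM transactions
WHERE fee > 9.15
GROUP BY type

Note: WHERE filters rows before grouping.

Result:
  deposit: 2
  fee: 2
  interest: 2
  transfer: 1
  withdrawal: 3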